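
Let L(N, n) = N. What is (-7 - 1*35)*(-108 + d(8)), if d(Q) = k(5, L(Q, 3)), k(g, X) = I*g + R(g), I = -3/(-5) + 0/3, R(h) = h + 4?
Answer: 4032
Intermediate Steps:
R(h) = 4 + h
I = ⅗ (I = -3*(-⅕) + 0*(⅓) = ⅗ + 0 = ⅗ ≈ 0.60000)
k(g, X) = 4 + 8*g/5 (k(g, X) = 3*g/5 + (4 + g) = 4 + 8*g/5)
d(Q) = 12 (d(Q) = 4 + (8/5)*5 = 4 + 8 = 12)
(-7 - 1*35)*(-108 + d(8)) = (-7 - 1*35)*(-108 + 12) = (-7 - 35)*(-96) = -42*(-96) = 4032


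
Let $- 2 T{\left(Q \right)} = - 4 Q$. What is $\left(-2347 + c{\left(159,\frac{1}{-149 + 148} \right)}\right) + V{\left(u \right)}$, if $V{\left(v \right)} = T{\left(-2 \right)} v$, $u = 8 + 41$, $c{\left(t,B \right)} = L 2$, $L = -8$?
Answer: $-2559$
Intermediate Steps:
$T{\left(Q \right)} = 2 Q$ ($T{\left(Q \right)} = - \frac{\left(-4\right) Q}{2} = 2 Q$)
$c{\left(t,B \right)} = -16$ ($c{\left(t,B \right)} = \left(-8\right) 2 = -16$)
$u = 49$
$V{\left(v \right)} = - 4 v$ ($V{\left(v \right)} = 2 \left(-2\right) v = - 4 v$)
$\left(-2347 + c{\left(159,\frac{1}{-149 + 148} \right)}\right) + V{\left(u \right)} = \left(-2347 - 16\right) - 196 = -2363 - 196 = -2559$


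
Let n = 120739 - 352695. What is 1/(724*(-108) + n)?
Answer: -1/310148 ≈ -3.2243e-6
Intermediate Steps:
n = -231956
1/(724*(-108) + n) = 1/(724*(-108) - 231956) = 1/(-78192 - 231956) = 1/(-310148) = -1/310148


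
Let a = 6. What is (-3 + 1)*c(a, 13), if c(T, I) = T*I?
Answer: -156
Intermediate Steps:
c(T, I) = I*T
(-3 + 1)*c(a, 13) = (-3 + 1)*(13*6) = -2*78 = -156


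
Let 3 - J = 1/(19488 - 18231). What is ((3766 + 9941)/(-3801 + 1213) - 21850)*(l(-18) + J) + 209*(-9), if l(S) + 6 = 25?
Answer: -1570214464267/3253116 ≈ -4.8268e+5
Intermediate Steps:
l(S) = 19 (l(S) = -6 + 25 = 19)
J = 3770/1257 (J = 3 - 1/(19488 - 18231) = 3 - 1/1257 = 3770/1257 ≈ 2.9992)
((3766 + 9941)/(-3801 + 1213) - 21850)*(l(-18) + J) + 209*(-9) = ((3766 + 9941)/(-3801 + 1213) - 21850)*(19 + 3770/1257) + 209*(-9) = (13707/(-2588) - 21850)*(27653/1257) - 1881 = (13707*(-1/2588) - 21850)*(27653/1257) - 1881 = (-13707/2588 - 21850)*(27653/1257) - 1881 = -56561507/2588*27653/1257 - 1881 = -1564095353071/3253116 - 1881 = -1570214464267/3253116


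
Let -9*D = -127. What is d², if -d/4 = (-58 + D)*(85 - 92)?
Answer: 122323600/81 ≈ 1.5102e+6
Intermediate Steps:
D = 127/9 (D = -⅑*(-127) = 127/9 ≈ 14.111)
d = -11060/9 (d = -4*(-58 + 127/9)*(85 - 92) = -(-1580)*(-7)/9 = -4*2765/9 = -11060/9 ≈ -1228.9)
d² = (-11060/9)² = 122323600/81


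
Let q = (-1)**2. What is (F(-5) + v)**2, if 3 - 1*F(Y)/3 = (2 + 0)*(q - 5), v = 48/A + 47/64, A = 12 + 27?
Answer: 846286281/692224 ≈ 1222.6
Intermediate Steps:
A = 39
q = 1
v = 1635/832 (v = 48/39 + 47/64 = 48*(1/39) + 47*(1/64) = 16/13 + 47/64 = 1635/832 ≈ 1.9651)
F(Y) = 33 (F(Y) = 9 - 3*(2 + 0)*(1 - 5) = 9 - 6*(-4) = 9 - 3*(-8) = 9 + 24 = 33)
(F(-5) + v)**2 = (33 + 1635/832)**2 = (29091/832)**2 = 846286281/692224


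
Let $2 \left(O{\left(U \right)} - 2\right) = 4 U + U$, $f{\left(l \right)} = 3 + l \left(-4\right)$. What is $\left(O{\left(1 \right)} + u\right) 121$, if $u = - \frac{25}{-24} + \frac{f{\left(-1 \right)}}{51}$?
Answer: $\frac{280357}{408} \approx 687.15$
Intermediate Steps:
$f{\left(l \right)} = 3 - 4 l$
$O{\left(U \right)} = 2 + \frac{5 U}{2}$ ($O{\left(U \right)} = 2 + \frac{4 U + U}{2} = 2 + \frac{5 U}{2}$)
$u = \frac{481}{408}$ ($u = - \frac{25}{-24} + \frac{3 - -4}{51} = \left(-25\right) \left(- \frac{1}{24}\right) + \left(3 + 4\right) \frac{1}{51} = \frac{25}{24} + 7 \cdot \frac{1}{51} = \frac{25}{24} + \frac{7}{51} = \frac{481}{408} \approx 1.1789$)
$\left(O{\left(1 \right)} + u\right) 121 = \left(\left(2 + \frac{5}{2} \cdot 1\right) + \frac{481}{408}\right) 121 = \left(\left(2 + \frac{5}{2}\right) + \frac{481}{408}\right) 121 = \left(\frac{9}{2} + \frac{481}{408}\right) 121 = \frac{2317}{408} \cdot 121 = \frac{280357}{408}$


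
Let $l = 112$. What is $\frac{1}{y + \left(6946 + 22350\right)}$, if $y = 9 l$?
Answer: $\frac{1}{30304} \approx 3.2999 \cdot 10^{-5}$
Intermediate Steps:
$y = 1008$ ($y = 9 \cdot 112 = 1008$)
$\frac{1}{y + \left(6946 + 22350\right)} = \frac{1}{1008 + \left(6946 + 22350\right)} = \frac{1}{1008 + 29296} = \frac{1}{30304}$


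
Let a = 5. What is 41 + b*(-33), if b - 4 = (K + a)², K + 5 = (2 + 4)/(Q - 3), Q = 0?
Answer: -223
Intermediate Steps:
K = -7 (K = -5 + (2 + 4)/(0 - 3) = -5 + 6/(-3) = -5 + 6*(-⅓) = -5 - 2 = -7)
b = 8 (b = 4 + (-7 + 5)² = 4 + (-2)² = 4 + 4 = 8)
41 + b*(-33) = 41 + 8*(-33) = 41 - 264 = -223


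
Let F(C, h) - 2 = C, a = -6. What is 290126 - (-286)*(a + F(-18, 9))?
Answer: 283834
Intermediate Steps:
F(C, h) = 2 + C
290126 - (-286)*(a + F(-18, 9)) = 290126 - (-286)*(-6 + (2 - 18)) = 290126 - (-286)*(-6 - 16) = 290126 - (-286)*(-22) = 290126 - 1*6292 = 290126 - 6292 = 283834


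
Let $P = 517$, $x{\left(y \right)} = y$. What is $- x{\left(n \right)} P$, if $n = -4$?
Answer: $2068$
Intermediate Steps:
$- x{\left(n \right)} P = - \left(-4\right) 517 = \left(-1\right) \left(-2068\right) = 2068$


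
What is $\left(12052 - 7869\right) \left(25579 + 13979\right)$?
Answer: $165471114$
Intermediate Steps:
$\left(12052 - 7869\right) \left(25579 + 13979\right) = 4183 \cdot 39558 = 165471114$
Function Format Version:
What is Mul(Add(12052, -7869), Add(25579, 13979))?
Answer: 165471114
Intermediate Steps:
Mul(Add(12052, -7869), Add(25579, 13979)) = Mul(4183, 39558) = 165471114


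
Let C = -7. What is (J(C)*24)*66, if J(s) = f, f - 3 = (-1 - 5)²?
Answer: 61776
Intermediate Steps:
f = 39 (f = 3 + (-1 - 5)² = 3 + (-6)² = 3 + 36 = 39)
J(s) = 39
(J(C)*24)*66 = (39*24)*66 = 936*66 = 61776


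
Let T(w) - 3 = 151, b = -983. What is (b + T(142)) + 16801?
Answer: 15972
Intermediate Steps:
T(w) = 154 (T(w) = 3 + 151 = 154)
(b + T(142)) + 16801 = (-983 + 154) + 16801 = -829 + 16801 = 15972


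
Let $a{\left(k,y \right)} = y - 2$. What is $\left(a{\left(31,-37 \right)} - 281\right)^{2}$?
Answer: $102400$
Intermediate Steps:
$a{\left(k,y \right)} = -2 + y$ ($a{\left(k,y \right)} = y - 2 = -2 + y$)
$\left(a{\left(31,-37 \right)} - 281\right)^{2} = \left(\left(-2 - 37\right) - 281\right)^{2} = \left(-39 - 281\right)^{2} = \left(-320\right)^{2} = 102400$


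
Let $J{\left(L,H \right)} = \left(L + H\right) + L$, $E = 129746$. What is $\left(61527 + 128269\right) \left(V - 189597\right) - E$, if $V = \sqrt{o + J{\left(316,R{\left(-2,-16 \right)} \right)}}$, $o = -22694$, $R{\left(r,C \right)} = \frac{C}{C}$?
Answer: $-35984881958 + 189796 i \sqrt{22061} \approx -3.5985 \cdot 10^{10} + 2.819 \cdot 10^{7} i$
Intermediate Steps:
$R{\left(r,C \right)} = 1$
$J{\left(L,H \right)} = H + 2 L$ ($J{\left(L,H \right)} = \left(H + L\right) + L = H + 2 L$)
$V = i \sqrt{22061}$ ($V = \sqrt{-22694 + \left(1 + 2 \cdot 316\right)} = \sqrt{-22694 + \left(1 + 632\right)} = \sqrt{-22694 + 633} = \sqrt{-22061} = i \sqrt{22061} \approx 148.53 i$)
$\left(61527 + 128269\right) \left(V - 189597\right) - E = \left(61527 + 128269\right) \left(i \sqrt{22061} - 189597\right) - 129746 = 189796 \left(-189597 + i \sqrt{22061}\right) - 129746 = \left(-35984752212 + 189796 i \sqrt{22061}\right) - 129746 = -35984881958 + 189796 i \sqrt{22061}$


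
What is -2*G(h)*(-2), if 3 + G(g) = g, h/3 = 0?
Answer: -12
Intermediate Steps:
h = 0 (h = 3*0 = 0)
G(g) = -3 + g
-2*G(h)*(-2) = -2*(-3 + 0)*(-2) = -2*(-3)*(-2) = 6*(-2) = -12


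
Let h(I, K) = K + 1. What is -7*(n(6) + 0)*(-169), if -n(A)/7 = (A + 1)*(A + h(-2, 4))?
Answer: -637637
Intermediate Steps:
h(I, K) = 1 + K
n(A) = -7*(1 + A)*(5 + A) (n(A) = -7*(A + 1)*(A + (1 + 4)) = -7*(1 + A)*(A + 5) = -7*(1 + A)*(5 + A))
-7*(n(6) + 0)*(-169) = -7*((-35 - 42*6 - 7*6²) + 0)*(-169) = -7*((-35 - 252 - 7*36) + 0)*(-169) = -7*((-35 - 252 - 252) + 0)*(-169) = -7*(-539 + 0)*(-169) = -7*(-539)*(-169) = 3773*(-169) = -637637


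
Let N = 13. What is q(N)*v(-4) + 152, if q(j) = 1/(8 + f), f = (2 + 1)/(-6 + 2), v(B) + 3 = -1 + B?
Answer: 4376/29 ≈ 150.90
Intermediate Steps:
v(B) = -4 + B (v(B) = -3 + (-1 + B) = -4 + B)
f = -¾ (f = 3/(-4) = 3*(-¼) = -¾ ≈ -0.75000)
q(j) = 4/29 (q(j) = 1/(8 - ¾) = 1/(29/4) = 4/29)
q(N)*v(-4) + 152 = 4*(-4 - 4)/29 + 152 = (4/29)*(-8) + 152 = -32/29 + 152 = 4376/29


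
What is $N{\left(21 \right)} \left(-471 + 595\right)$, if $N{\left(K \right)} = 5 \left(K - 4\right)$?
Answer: $10540$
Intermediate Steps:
$N{\left(K \right)} = -20 + 5 K$ ($N{\left(K \right)} = 5 \left(-4 + K\right) = -20 + 5 K$)
$N{\left(21 \right)} \left(-471 + 595\right) = \left(-20 + 5 \cdot 21\right) \left(-471 + 595\right) = \left(-20 + 105\right) 124 = 85 \cdot 124 = 10540$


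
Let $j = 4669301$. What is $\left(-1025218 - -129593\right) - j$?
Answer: $-5564926$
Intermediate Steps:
$\left(-1025218 - -129593\right) - j = \left(-1025218 - -129593\right) - 4669301 = \left(-1025218 + 129593\right) - 4669301 = -895625 - 4669301 = -5564926$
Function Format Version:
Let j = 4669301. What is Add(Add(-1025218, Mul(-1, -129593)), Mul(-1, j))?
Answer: -5564926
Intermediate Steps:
Add(Add(-1025218, Mul(-1, -129593)), Mul(-1, j)) = Add(Add(-1025218, Mul(-1, -129593)), Mul(-1, 4669301)) = Add(Add(-1025218, 129593), -4669301) = Add(-895625, -4669301) = -5564926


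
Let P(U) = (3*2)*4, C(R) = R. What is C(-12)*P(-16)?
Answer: -288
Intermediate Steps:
P(U) = 24 (P(U) = 6*4 = 24)
C(-12)*P(-16) = -12*24 = -288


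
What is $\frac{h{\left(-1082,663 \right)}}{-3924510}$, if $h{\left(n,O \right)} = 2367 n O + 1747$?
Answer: $\frac{339600715}{784902} \approx 432.67$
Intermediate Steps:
$h{\left(n,O \right)} = 1747 + 2367 O n$ ($h{\left(n,O \right)} = 2367 O n + 1747 = 1747 + 2367 O n$)
$\frac{h{\left(-1082,663 \right)}}{-3924510} = \frac{1747 + 2367 \cdot 663 \left(-1082\right)}{-3924510} = \left(1747 - 1698005322\right) \left(- \frac{1}{3924510}\right) = \left(-1698003575\right) \left(- \frac{1}{3924510}\right) = \frac{339600715}{784902}$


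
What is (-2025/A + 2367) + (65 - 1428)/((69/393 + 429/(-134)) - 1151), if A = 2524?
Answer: 121045530842641/51130614004 ≈ 2367.4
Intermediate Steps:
(-2025/A + 2367) + (65 - 1428)/((69/393 + 429/(-134)) - 1151) = (-2025/2524 + 2367) + (65 - 1428)/((69/393 + 429/(-134)) - 1151) = (-2025*1/2524 + 2367) - 1363/((69*(1/393) + 429*(-1/134)) - 1151) = (-2025/2524 + 2367) - 1363/((23/131 - 429/134) - 1151) = 5972283/2524 - 1363/(-53117/17554 - 1151) = 5972283/2524 - 1363/(-20257771/17554) = 5972283/2524 - 1363*(-17554/20257771) = 5972283/2524 + 23926102/20257771 = 121045530842641/51130614004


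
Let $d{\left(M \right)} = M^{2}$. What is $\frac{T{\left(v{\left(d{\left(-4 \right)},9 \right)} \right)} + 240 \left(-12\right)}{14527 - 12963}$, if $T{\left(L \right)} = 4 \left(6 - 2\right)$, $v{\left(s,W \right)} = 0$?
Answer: $- \frac{716}{391} \approx -1.8312$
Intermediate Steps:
$T{\left(L \right)} = 16$ ($T{\left(L \right)} = 4 \cdot 4 = 16$)
$\frac{T{\left(v{\left(d{\left(-4 \right)},9 \right)} \right)} + 240 \left(-12\right)}{14527 - 12963} = \frac{16 + 240 \left(-12\right)}{14527 - 12963} = \frac{16 - 2880}{1564} = \left(-2864\right) \frac{1}{1564} = - \frac{716}{391}$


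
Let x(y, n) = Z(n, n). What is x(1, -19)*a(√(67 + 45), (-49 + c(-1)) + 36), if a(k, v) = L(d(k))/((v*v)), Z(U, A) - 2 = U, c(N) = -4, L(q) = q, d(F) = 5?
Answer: -5/17 ≈ -0.29412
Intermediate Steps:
Z(U, A) = 2 + U
x(y, n) = 2 + n
a(k, v) = 5/v² (a(k, v) = 5/((v*v)) = 5/(v²) = 5/v²)
x(1, -19)*a(√(67 + 45), (-49 + c(-1)) + 36) = (2 - 19)*(5/((-49 - 4) + 36)²) = -85/(-53 + 36)² = -85/(-17)² = -85/289 = -17*5/289 = -5/17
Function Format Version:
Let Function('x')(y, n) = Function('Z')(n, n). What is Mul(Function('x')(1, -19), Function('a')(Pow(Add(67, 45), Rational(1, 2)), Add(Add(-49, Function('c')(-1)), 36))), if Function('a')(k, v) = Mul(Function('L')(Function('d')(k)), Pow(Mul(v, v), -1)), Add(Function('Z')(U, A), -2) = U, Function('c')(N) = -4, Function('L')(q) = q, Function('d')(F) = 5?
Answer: Rational(-5, 17) ≈ -0.29412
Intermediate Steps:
Function('Z')(U, A) = Add(2, U)
Function('x')(y, n) = Add(2, n)
Function('a')(k, v) = Mul(5, Pow(v, -2)) (Function('a')(k, v) = Mul(5, Pow(Mul(v, v), -1)) = Mul(5, Pow(Pow(v, 2), -1)) = Mul(5, Pow(v, -2)))
Mul(Function('x')(1, -19), Function('a')(Pow(Add(67, 45), Rational(1, 2)), Add(Add(-49, Function('c')(-1)), 36))) = Mul(Add(2, -19), Mul(5, Pow(Add(Add(-49, -4), 36), -2))) = Mul(-17, Mul(5, Pow(Add(-53, 36), -2))) = Mul(-17, Mul(5, Pow(-17, -2))) = Mul(-17, Mul(5, Rational(1, 289))) = Mul(-17, Rational(5, 289)) = Rational(-5, 17)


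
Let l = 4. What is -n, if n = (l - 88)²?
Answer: -7056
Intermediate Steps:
n = 7056 (n = (4 - 88)² = (-84)² = 7056)
-n = -1*7056 = -7056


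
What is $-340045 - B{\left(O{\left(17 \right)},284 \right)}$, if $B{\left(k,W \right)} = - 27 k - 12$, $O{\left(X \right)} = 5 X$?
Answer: $-337738$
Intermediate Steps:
$B{\left(k,W \right)} = -12 - 27 k$
$-340045 - B{\left(O{\left(17 \right)},284 \right)} = -340045 - \left(-12 - 27 \cdot 5 \cdot 17\right) = -340045 - \left(-12 - 2295\right) = -340045 - -2307 = -340045 + 2307 = -337738$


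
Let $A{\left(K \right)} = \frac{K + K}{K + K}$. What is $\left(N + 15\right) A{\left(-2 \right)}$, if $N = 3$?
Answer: $18$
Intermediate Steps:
$A{\left(K \right)} = 1$ ($A{\left(K \right)} = \frac{2 K}{2 K} = 2 K \frac{1}{2 K} = 1$)
$\left(N + 15\right) A{\left(-2 \right)} = \left(3 + 15\right) 1 = 18 \cdot 1 = 18$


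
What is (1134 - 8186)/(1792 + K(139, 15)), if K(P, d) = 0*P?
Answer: -1763/448 ≈ -3.9353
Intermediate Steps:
K(P, d) = 0
(1134 - 8186)/(1792 + K(139, 15)) = (1134 - 8186)/(1792 + 0) = -7052/1792 = -7052*1/1792 = -1763/448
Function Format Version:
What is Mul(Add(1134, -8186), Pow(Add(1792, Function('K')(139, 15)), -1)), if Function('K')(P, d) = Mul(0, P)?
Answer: Rational(-1763, 448) ≈ -3.9353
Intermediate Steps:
Function('K')(P, d) = 0
Mul(Add(1134, -8186), Pow(Add(1792, Function('K')(139, 15)), -1)) = Mul(Add(1134, -8186), Pow(Add(1792, 0), -1)) = Mul(-7052, Pow(1792, -1)) = Mul(-7052, Rational(1, 1792)) = Rational(-1763, 448)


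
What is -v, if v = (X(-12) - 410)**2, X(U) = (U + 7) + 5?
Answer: -168100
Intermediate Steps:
X(U) = 12 + U (X(U) = (7 + U) + 5 = 12 + U)
v = 168100 (v = ((12 - 12) - 410)**2 = (0 - 410)**2 = (-410)**2 = 168100)
-v = -1*168100 = -168100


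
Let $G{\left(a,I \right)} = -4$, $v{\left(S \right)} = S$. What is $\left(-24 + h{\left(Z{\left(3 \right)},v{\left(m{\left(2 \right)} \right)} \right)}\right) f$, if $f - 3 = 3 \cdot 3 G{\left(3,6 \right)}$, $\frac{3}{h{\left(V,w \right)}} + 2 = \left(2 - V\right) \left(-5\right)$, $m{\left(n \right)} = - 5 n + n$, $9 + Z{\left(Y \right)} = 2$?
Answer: $\frac{37323}{47} \approx 794.11$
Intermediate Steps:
$Z{\left(Y \right)} = -7$ ($Z{\left(Y \right)} = -9 + 2 = -7$)
$m{\left(n \right)} = - 4 n$
$h{\left(V,w \right)} = \frac{3}{-12 + 5 V}$ ($h{\left(V,w \right)} = \frac{3}{-2 + \left(2 - V\right) \left(-5\right)} = \frac{3}{-2 + \left(-10 + 5 V\right)} = \frac{3}{-12 + 5 V}$)
$f = -33$ ($f = 3 + 3 \cdot 3 \left(-4\right) = 3 + 9 \left(-4\right) = 3 - 36 = -33$)
$\left(-24 + h{\left(Z{\left(3 \right)},v{\left(m{\left(2 \right)} \right)} \right)}\right) f = \left(-24 + \frac{3}{-12 + 5 \left(-7\right)}\right) \left(-33\right) = \left(-24 + \frac{3}{-12 - 35}\right) \left(-33\right) = \left(-24 + \frac{3}{-47}\right) \left(-33\right) = \left(-24 + 3 \left(- \frac{1}{47}\right)\right) \left(-33\right) = \left(-24 - \frac{3}{47}\right) \left(-33\right) = \left(- \frac{1131}{47}\right) \left(-33\right) = \frac{37323}{47}$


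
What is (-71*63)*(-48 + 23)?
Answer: 111825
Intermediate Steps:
(-71*63)*(-48 + 23) = -4473*(-25) = 111825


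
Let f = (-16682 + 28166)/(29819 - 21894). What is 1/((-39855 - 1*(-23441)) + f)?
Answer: -7925/130069466 ≈ -6.0929e-5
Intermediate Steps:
f = 11484/7925 ≈ 1.4491
1/((-39855 - 1*(-23441)) + f) = 1/((-39855 - 1*(-23441)) + 11484/7925) = 1/((-39855 + 23441) + 11484/7925) = 1/(-16414 + 11484/7925) = 1/(-130069466/7925) = -7925/130069466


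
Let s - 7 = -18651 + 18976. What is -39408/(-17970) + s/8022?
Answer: 26841418/12012945 ≈ 2.2344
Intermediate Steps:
s = 332 (s = 7 + (-18651 + 18976) = 7 + 325 = 332)
-39408/(-17970) + s/8022 = -39408/(-17970) + 332/8022 = -39408*(-1/17970) + 332*(1/8022) = 6568/2995 + 166/4011 = 26841418/12012945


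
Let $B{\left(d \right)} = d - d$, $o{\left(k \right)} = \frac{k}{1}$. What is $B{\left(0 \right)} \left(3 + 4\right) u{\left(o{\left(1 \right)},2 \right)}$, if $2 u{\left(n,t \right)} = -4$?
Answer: $0$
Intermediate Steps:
$o{\left(k \right)} = k$ ($o{\left(k \right)} = k 1 = k$)
$B{\left(d \right)} = 0$
$u{\left(n,t \right)} = -2$ ($u{\left(n,t \right)} = \frac{1}{2} \left(-4\right) = -2$)
$B{\left(0 \right)} \left(3 + 4\right) u{\left(o{\left(1 \right)},2 \right)} = 0 \left(3 + 4\right) \left(-2\right) = 0 \cdot 7 \left(-2\right) = 0 \left(-2\right) = 0$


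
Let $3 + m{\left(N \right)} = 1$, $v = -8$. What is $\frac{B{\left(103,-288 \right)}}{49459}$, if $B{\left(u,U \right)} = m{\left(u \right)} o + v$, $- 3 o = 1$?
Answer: $- \frac{22}{148377} \approx -0.00014827$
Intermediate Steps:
$o = - \frac{1}{3}$ ($o = \left(- \frac{1}{3}\right) 1 = - \frac{1}{3} \approx -0.33333$)
$m{\left(N \right)} = -2$ ($m{\left(N \right)} = -3 + 1 = -2$)
$B{\left(u,U \right)} = - \frac{22}{3}$ ($B{\left(u,U \right)} = \left(-2\right) \left(- \frac{1}{3}\right) - 8 = \frac{2}{3} - 8 = - \frac{22}{3}$)
$\frac{B{\left(103,-288 \right)}}{49459} = - \frac{22}{3 \cdot 49459} = \left(- \frac{22}{3}\right) \frac{1}{49459} = - \frac{22}{148377}$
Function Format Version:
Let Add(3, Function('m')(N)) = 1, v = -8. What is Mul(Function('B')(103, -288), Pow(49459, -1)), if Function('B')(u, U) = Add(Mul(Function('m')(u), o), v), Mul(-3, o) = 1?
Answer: Rational(-22, 148377) ≈ -0.00014827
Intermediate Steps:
o = Rational(-1, 3) (o = Mul(Rational(-1, 3), 1) = Rational(-1, 3) ≈ -0.33333)
Function('m')(N) = -2 (Function('m')(N) = Add(-3, 1) = -2)
Function('B')(u, U) = Rational(-22, 3) (Function('B')(u, U) = Add(Mul(-2, Rational(-1, 3)), -8) = Add(Rational(2, 3), -8) = Rational(-22, 3))
Mul(Function('B')(103, -288), Pow(49459, -1)) = Mul(Rational(-22, 3), Pow(49459, -1)) = Mul(Rational(-22, 3), Rational(1, 49459)) = Rational(-22, 148377)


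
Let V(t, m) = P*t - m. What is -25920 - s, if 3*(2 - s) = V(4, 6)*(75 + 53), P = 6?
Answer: -25154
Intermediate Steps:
V(t, m) = -m + 6*t (V(t, m) = 6*t - m = -m + 6*t)
s = -766 (s = 2 - (-1*6 + 6*4)*(75 + 53)/3 = 2 - (-6 + 24)*128/3 = 2 - 6*128 = 2 - 1/3*2304 = 2 - 768 = -766)
-25920 - s = -25920 - 1*(-766) = -25920 + 766 = -25154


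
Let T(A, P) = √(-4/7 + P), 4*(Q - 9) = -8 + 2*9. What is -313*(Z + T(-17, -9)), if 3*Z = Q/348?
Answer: -7199/2088 - 313*I*√469/7 ≈ -3.4478 - 968.35*I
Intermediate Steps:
Q = 23/2 (Q = 9 + (-8 + 2*9)/4 = 9 + (-8 + 18)/4 = 9 + (¼)*10 = 9 + 5/2 = 23/2 ≈ 11.500)
T(A, P) = √(-4/7 + P) (T(A, P) = √(-4*⅐ + P) = √(-4/7 + P))
Z = 23/2088 (Z = ((23/2)/348)/3 = ((23/2)*(1/348))/3 = (⅓)*(23/696) = 23/2088 ≈ 0.011015)
-313*(Z + T(-17, -9)) = -313*(23/2088 + √(-28 + 49*(-9))/7) = -313*(23/2088 + √(-28 - 441)/7) = -313*(23/2088 + √(-469)/7) = -313*(23/2088 + (I*√469)/7) = -313*(23/2088 + I*√469/7) = -7199/2088 - 313*I*√469/7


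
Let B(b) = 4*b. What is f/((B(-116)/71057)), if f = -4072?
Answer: 36168013/58 ≈ 6.2359e+5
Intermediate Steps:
f/((B(-116)/71057)) = -4072/((4*(-116))/71057) = -4072/((-464*1/71057)) = -4072/(-464/71057) = -4072*(-71057/464) = 36168013/58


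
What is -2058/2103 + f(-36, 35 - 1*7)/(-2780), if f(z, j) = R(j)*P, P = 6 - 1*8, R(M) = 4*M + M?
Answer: -85540/97439 ≈ -0.87788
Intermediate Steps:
R(M) = 5*M
P = -2 (P = 6 - 8 = -2)
f(z, j) = -10*j (f(z, j) = (5*j)*(-2) = -10*j)
-2058/2103 + f(-36, 35 - 1*7)/(-2780) = -2058/2103 - 10*(35 - 1*7)/(-2780) = -2058*1/2103 - 10*(35 - 7)*(-1/2780) = -686/701 - 10*28*(-1/2780) = -686/701 - 280*(-1/2780) = -686/701 + 14/139 = -85540/97439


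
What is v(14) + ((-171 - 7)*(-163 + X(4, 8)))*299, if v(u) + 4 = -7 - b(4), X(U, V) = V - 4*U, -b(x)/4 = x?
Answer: 9100967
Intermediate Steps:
b(x) = -4*x
v(u) = 5 (v(u) = -4 + (-7 - (-4)*4) = -4 + (-7 - 1*(-16)) = -4 + (-7 + 16) = -4 + 9 = 5)
v(14) + ((-171 - 7)*(-163 + X(4, 8)))*299 = 5 + ((-171 - 7)*(-163 + (8 - 4*4)))*299 = 5 - 178*(-163 + (8 - 16))*299 = 5 - 178*(-163 - 8)*299 = 5 - 178*(-171)*299 = 5 + 30438*299 = 5 + 9100962 = 9100967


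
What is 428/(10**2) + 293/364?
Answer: 46273/9100 ≈ 5.0849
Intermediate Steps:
428/(10**2) + 293/364 = 428/100 + 293*(1/364) = 428*(1/100) + 293/364 = 107/25 + 293/364 = 46273/9100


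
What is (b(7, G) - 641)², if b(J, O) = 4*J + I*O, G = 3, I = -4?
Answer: 390625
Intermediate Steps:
b(J, O) = -4*O + 4*J (b(J, O) = 4*J - 4*O = -4*O + 4*J)
(b(7, G) - 641)² = ((-4*3 + 4*7) - 641)² = ((-12 + 28) - 641)² = (16 - 641)² = (-625)² = 390625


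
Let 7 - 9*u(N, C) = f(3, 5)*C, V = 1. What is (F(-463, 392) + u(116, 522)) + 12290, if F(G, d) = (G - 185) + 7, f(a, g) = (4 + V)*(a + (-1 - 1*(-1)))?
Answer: 97018/9 ≈ 10780.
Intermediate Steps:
f(a, g) = 5*a (f(a, g) = (4 + 1)*(a + (-1 - 1*(-1))) = 5*(a + (-1 + 1)) = 5*(a + 0) = 5*a)
u(N, C) = 7/9 - 5*C/3 (u(N, C) = 7/9 - 5*3*C/9 = 7/9 - 5*C/3)
F(G, d) = -178 + G (F(G, d) = (-185 + G) + 7 = -178 + G)
(F(-463, 392) + u(116, 522)) + 12290 = ((-178 - 463) + (7/9 - 5/3*522)) + 12290 = (-641 + (7/9 - 870)) + 12290 = (-641 - 7823/9) + 12290 = -13592/9 + 12290 = 97018/9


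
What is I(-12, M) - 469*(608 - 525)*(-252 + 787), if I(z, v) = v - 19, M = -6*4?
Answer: -20825988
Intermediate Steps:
M = -24
I(z, v) = -19 + v
I(-12, M) - 469*(608 - 525)*(-252 + 787) = (-19 - 24) - 469*(608 - 525)*(-252 + 787) = -43 - 38927*535 = -43 - 469*44405 = -43 - 20825945 = -20825988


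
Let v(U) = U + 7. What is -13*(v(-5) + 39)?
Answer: -533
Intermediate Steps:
v(U) = 7 + U
-13*(v(-5) + 39) = -13*((7 - 5) + 39) = -13*(2 + 39) = -13*41 = -533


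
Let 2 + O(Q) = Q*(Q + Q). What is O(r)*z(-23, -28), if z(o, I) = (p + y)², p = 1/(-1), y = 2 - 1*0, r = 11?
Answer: 240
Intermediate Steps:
y = 2 (y = 2 + 0 = 2)
p = -1
O(Q) = -2 + 2*Q² (O(Q) = -2 + Q*(Q + Q) = -2 + Q*(2*Q) = -2 + 2*Q²)
z(o, I) = 1 (z(o, I) = (-1 + 2)² = 1² = 1)
O(r)*z(-23, -28) = (-2 + 2*11²)*1 = (-2 + 2*121)*1 = (-2 + 242)*1 = 240*1 = 240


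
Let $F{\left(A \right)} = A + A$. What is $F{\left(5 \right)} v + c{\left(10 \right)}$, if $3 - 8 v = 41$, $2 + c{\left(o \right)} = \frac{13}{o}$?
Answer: $- \frac{241}{5} \approx -48.2$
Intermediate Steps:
$c{\left(o \right)} = -2 + \frac{13}{o}$
$F{\left(A \right)} = 2 A$
$v = - \frac{19}{4}$ ($v = \frac{3}{8} - \frac{41}{8} = - \frac{19}{4} \approx -4.75$)
$F{\left(5 \right)} v + c{\left(10 \right)} = 2 \cdot 5 \left(- \frac{19}{4}\right) - \left(2 - \frac{13}{10}\right) = 10 \left(- \frac{19}{4}\right) + \left(-2 + 13 \cdot \frac{1}{10}\right) = - \frac{95}{2} + \left(-2 + \frac{13}{10}\right) = - \frac{95}{2} - \frac{7}{10} = - \frac{241}{5}$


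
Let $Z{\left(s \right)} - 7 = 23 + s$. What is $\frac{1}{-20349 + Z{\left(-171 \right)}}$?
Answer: $- \frac{1}{20490} \approx -4.8804 \cdot 10^{-5}$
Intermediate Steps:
$Z{\left(s \right)} = 30 + s$ ($Z{\left(s \right)} = 7 + \left(23 + s\right) = 30 + s$)
$\frac{1}{-20349 + Z{\left(-171 \right)}} = \frac{1}{-20349 + \left(30 - 171\right)} = \frac{1}{-20349 - 141} = \frac{1}{-20490} = - \frac{1}{20490}$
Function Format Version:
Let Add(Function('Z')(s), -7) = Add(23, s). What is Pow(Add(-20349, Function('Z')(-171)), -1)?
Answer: Rational(-1, 20490) ≈ -4.8804e-5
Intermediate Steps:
Function('Z')(s) = Add(30, s) (Function('Z')(s) = Add(7, Add(23, s)) = Add(30, s))
Pow(Add(-20349, Function('Z')(-171)), -1) = Pow(Add(-20349, Add(30, -171)), -1) = Pow(Add(-20349, -141), -1) = Pow(-20490, -1) = Rational(-1, 20490)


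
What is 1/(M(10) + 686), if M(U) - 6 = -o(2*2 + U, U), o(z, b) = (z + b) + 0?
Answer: 1/668 ≈ 0.0014970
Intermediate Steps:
o(z, b) = b + z (o(z, b) = (b + z) + 0 = b + z)
M(U) = 2 - 2*U (M(U) = 6 - (U + (2*2 + U)) = 6 - (U + (4 + U)) = 6 - (4 + 2*U) = 6 + (-4 - 2*U) = 2 - 2*U)
1/(M(10) + 686) = 1/((2 - 2*10) + 686) = 1/((2 - 20) + 686) = 1/(-18 + 686) = 1/668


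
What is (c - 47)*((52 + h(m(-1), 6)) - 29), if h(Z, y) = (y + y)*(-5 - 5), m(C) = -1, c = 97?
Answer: -4850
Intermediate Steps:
h(Z, y) = -20*y (h(Z, y) = (2*y)*(-10) = -20*y)
(c - 47)*((52 + h(m(-1), 6)) - 29) = (97 - 47)*((52 - 20*6) - 29) = 50*((52 - 120) - 29) = 50*(-68 - 29) = 50*(-97) = -4850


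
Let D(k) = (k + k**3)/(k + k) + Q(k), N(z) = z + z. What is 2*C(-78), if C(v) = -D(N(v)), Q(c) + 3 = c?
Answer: -24019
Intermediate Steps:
Q(c) = -3 + c
N(z) = 2*z
D(k) = -3 + k + (k + k**3)/(2*k) (D(k) = (k + k**3)/(k + k) + (-3 + k) = (k + k**3)/((2*k)) + (-3 + k) = (k + k**3)*(1/(2*k)) + (-3 + k) = (k + k**3)/(2*k) + (-3 + k) = -3 + k + (k + k**3)/(2*k))
C(v) = 5/2 - 2*v - 2*v**2 (C(v) = -(-5/2 + 2*v + (2*v)**2/2) = -(-5/2 + 2*v + (4*v**2)/2) = -(-5/2 + 2*v + 2*v**2) = 5/2 - 2*v - 2*v**2)
2*C(-78) = 2*(5/2 - 2*(-78) - 2*(-78)**2) = 2*(5/2 + 156 - 2*6084) = 2*(5/2 + 156 - 12168) = 2*(-24019/2) = -24019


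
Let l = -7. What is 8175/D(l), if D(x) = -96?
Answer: -2725/32 ≈ -85.156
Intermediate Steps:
8175/D(l) = 8175/(-96) = 8175*(-1/96) = -2725/32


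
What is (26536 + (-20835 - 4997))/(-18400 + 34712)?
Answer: 88/2039 ≈ 0.043158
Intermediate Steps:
(26536 + (-20835 - 4997))/(-18400 + 34712) = (26536 - 25832)/16312 = 704*(1/16312) = 88/2039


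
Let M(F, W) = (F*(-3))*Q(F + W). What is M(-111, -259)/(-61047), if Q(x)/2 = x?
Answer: 27380/6783 ≈ 4.0366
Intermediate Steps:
Q(x) = 2*x
M(F, W) = -3*F*(2*F + 2*W) (M(F, W) = (F*(-3))*(2*(F + W)) = (-3*F)*(2*F + 2*W) = -3*F*(2*F + 2*W))
M(-111, -259)/(-61047) = -6*(-111)*(-111 - 259)/(-61047) = -6*(-111)*(-370)*(-1/61047) = -246420*(-1/61047) = 27380/6783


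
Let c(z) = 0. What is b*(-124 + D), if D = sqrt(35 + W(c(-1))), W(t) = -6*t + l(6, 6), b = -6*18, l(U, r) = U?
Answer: 13392 - 108*sqrt(41) ≈ 12700.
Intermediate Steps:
b = -108
W(t) = 6 - 6*t (W(t) = -6*t + 6 = 6 - 6*t)
D = sqrt(41) (D = sqrt(35 + (6 - 6*0)) = sqrt(35 + (6 + 0)) = sqrt(35 + 6) = sqrt(41) ≈ 6.4031)
b*(-124 + D) = -108*(-124 + sqrt(41)) = 13392 - 108*sqrt(41)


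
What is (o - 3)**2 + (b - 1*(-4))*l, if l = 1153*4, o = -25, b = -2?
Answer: 10008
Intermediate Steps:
l = 4612
(o - 3)**2 + (b - 1*(-4))*l = (-25 - 3)**2 + (-2 - 1*(-4))*4612 = (-28)**2 + (-2 + 4)*4612 = 784 + 2*4612 = 784 + 9224 = 10008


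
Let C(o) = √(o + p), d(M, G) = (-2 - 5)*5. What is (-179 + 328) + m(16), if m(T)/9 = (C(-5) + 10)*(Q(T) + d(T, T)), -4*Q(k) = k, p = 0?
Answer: -3361 - 351*I*√5 ≈ -3361.0 - 784.86*I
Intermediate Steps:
Q(k) = -k/4
d(M, G) = -35 (d(M, G) = -7*5 = -35)
C(o) = √o (C(o) = √(o + 0) = √o)
m(T) = 9*(-35 - T/4)*(10 + I*√5) (m(T) = 9*((√(-5) + 10)*(-T/4 - 35)) = 9*((I*√5 + 10)*(-35 - T/4)) = 9*((10 + I*√5)*(-35 - T/4)) = 9*((-35 - T/4)*(10 + I*√5)) = 9*(-35 - T/4)*(10 + I*√5))
(-179 + 328) + m(16) = (-179 + 328) + (-3150 - 45/2*16 - 315*I*√5 - 9/4*I*16*√5) = 149 + (-3150 - 360 - 315*I*√5 - 36*I*√5) = 149 + (-3510 - 351*I*√5) = -3361 - 351*I*√5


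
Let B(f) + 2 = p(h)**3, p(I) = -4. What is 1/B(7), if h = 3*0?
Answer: -1/66 ≈ -0.015152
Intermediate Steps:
h = 0
B(f) = -66 (B(f) = -2 + (-4)**3 = -2 - 64 = -66)
1/B(7) = 1/(-66) = -1/66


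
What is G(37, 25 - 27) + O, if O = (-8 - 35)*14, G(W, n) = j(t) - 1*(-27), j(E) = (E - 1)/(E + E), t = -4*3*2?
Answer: -27575/48 ≈ -574.48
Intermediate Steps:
t = -24 (t = -12*2 = -24)
j(E) = (-1 + E)/(2*E) (j(E) = (-1 + E)/((2*E)) = (-1 + E)*(1/(2*E)) = (-1 + E)/(2*E))
G(W, n) = 1321/48 (G(W, n) = (1/2)*(-1 - 24)/(-24) - 1*(-27) = (1/2)*(-1/24)*(-25) + 27 = 25/48 + 27 = 1321/48)
O = -602 (O = -43*14 = -602)
G(37, 25 - 27) + O = 1321/48 - 602 = -27575/48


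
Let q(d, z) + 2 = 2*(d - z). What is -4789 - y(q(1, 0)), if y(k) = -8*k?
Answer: -4789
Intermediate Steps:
q(d, z) = -2 - 2*z + 2*d (q(d, z) = -2 + 2*(d - z) = -2 + (-2*z + 2*d) = -2 - 2*z + 2*d)
-4789 - y(q(1, 0)) = -4789 - (-8)*(-2 - 2*0 + 2*1) = -4789 - (-8)*(-2 + 0 + 2) = -4789 - (-8)*0 = -4789 - 1*0 = -4789 + 0 = -4789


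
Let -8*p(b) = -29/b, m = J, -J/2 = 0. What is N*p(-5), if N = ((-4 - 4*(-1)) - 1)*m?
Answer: 0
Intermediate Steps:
J = 0 (J = -2*0 = 0)
m = 0
p(b) = 29/(8*b) (p(b) = -(-29)/(8*b) = 29/(8*b))
N = 0 (N = ((-4 - 4*(-1)) - 1)*0 = ((-4 + 4) - 1)*0 = (0 - 1)*0 = -1*0 = 0)
N*p(-5) = 0*((29/8)/(-5)) = 0*((29/8)*(-⅕)) = 0*(-29/40) = 0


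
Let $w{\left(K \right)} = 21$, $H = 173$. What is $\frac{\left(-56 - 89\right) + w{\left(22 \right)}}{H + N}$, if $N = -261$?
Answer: $\frac{31}{22} \approx 1.4091$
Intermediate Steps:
$\frac{\left(-56 - 89\right) + w{\left(22 \right)}}{H + N} = \frac{\left(-56 - 89\right) + 21}{173 - 261} = \frac{\left(-56 - 89\right) + 21}{-88} = \left(-145 + 21\right) \left(- \frac{1}{88}\right) = \left(-124\right) \left(- \frac{1}{88}\right) = \frac{31}{22}$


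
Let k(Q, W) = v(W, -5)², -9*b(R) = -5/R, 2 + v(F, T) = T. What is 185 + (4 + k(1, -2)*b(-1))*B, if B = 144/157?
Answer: 25701/157 ≈ 163.70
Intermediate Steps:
v(F, T) = -2 + T
b(R) = 5/(9*R) (b(R) = -(-5)/(9*R) = 5/(9*R))
k(Q, W) = 49 (k(Q, W) = (-2 - 5)² = (-7)² = 49)
B = 144/157 (B = 144*(1/157) = 144/157 ≈ 0.91720)
185 + (4 + k(1, -2)*b(-1))*B = 185 + (4 + 49*((5/9)/(-1)))*(144/157) = 185 + (4 + 49*((5/9)*(-1)))*(144/157) = 185 + (4 + 49*(-5/9))*(144/157) = 185 + (4 - 245/9)*(144/157) = 185 - 209/9*144/157 = 185 - 3344/157 = 25701/157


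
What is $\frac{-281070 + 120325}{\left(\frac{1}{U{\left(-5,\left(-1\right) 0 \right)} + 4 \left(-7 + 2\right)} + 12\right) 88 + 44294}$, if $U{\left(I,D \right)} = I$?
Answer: $- \frac{4018625}{1133662} \approx -3.5448$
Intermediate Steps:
$\frac{-281070 + 120325}{\left(\frac{1}{U{\left(-5,\left(-1\right) 0 \right)} + 4 \left(-7 + 2\right)} + 12\right) 88 + 44294} = \frac{-281070 + 120325}{\left(\frac{1}{-5 + 4 \left(-7 + 2\right)} + 12\right) 88 + 44294} = - \frac{160745}{\left(\frac{1}{-5 + 4 \left(-5\right)} + 12\right) 88 + 44294} = - \frac{160745}{\left(\frac{1}{-5 - 20} + 12\right) 88 + 44294} = - \frac{160745}{\left(\frac{1}{-25} + 12\right) 88 + 44294} = - \frac{160745}{\left(- \frac{1}{25} + 12\right) 88 + 44294} = - \frac{160745}{\frac{299}{25} \cdot 88 + 44294} = - \frac{160745}{\frac{26312}{25} + 44294} = - \frac{160745}{\frac{1133662}{25}} = \left(-160745\right) \frac{25}{1133662} = - \frac{4018625}{1133662}$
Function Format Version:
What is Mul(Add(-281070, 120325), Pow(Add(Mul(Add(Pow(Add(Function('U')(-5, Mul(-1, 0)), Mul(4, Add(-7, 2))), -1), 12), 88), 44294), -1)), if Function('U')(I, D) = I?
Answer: Rational(-4018625, 1133662) ≈ -3.5448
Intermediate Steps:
Mul(Add(-281070, 120325), Pow(Add(Mul(Add(Pow(Add(Function('U')(-5, Mul(-1, 0)), Mul(4, Add(-7, 2))), -1), 12), 88), 44294), -1)) = Mul(Add(-281070, 120325), Pow(Add(Mul(Add(Pow(Add(-5, Mul(4, Add(-7, 2))), -1), 12), 88), 44294), -1)) = Mul(-160745, Pow(Add(Mul(Add(Pow(Add(-5, Mul(4, -5)), -1), 12), 88), 44294), -1)) = Mul(-160745, Pow(Add(Mul(Add(Pow(Add(-5, -20), -1), 12), 88), 44294), -1)) = Mul(-160745, Pow(Add(Mul(Add(Pow(-25, -1), 12), 88), 44294), -1)) = Mul(-160745, Pow(Add(Mul(Add(Rational(-1, 25), 12), 88), 44294), -1)) = Mul(-160745, Pow(Add(Mul(Rational(299, 25), 88), 44294), -1)) = Mul(-160745, Pow(Add(Rational(26312, 25), 44294), -1)) = Mul(-160745, Pow(Rational(1133662, 25), -1)) = Mul(-160745, Rational(25, 1133662)) = Rational(-4018625, 1133662)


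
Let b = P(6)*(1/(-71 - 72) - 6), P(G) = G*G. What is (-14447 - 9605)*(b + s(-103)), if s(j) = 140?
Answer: 262263008/143 ≈ 1.8340e+6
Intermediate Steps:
P(G) = G²
b = -30924/143 (b = 6²*(1/(-71 - 72) - 6) = 36*(1/(-143) - 6) = 36*(-1/143 - 6) = 36*(-859/143) = -30924/143 ≈ -216.25)
(-14447 - 9605)*(b + s(-103)) = (-14447 - 9605)*(-30924/143 + 140) = -24052*(-10904/143) = 262263008/143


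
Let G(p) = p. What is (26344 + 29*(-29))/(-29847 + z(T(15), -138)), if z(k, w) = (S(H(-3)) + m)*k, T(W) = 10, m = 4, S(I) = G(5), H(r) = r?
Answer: -8501/9919 ≈ -0.85704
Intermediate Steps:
S(I) = 5
z(k, w) = 9*k (z(k, w) = (5 + 4)*k = 9*k)
(26344 + 29*(-29))/(-29847 + z(T(15), -138)) = (26344 + 29*(-29))/(-29847 + 9*10) = (26344 - 841)/(-29847 + 90) = 25503/(-29757) = 25503*(-1/29757) = -8501/9919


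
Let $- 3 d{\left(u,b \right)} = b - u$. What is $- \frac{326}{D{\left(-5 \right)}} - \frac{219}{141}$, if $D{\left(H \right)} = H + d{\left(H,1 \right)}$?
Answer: $\frac{14811}{329} \approx 45.018$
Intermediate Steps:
$d{\left(u,b \right)} = - \frac{b}{3} + \frac{u}{3}$ ($d{\left(u,b \right)} = - \frac{b - u}{3} = - \frac{b}{3} + \frac{u}{3}$)
$D{\left(H \right)} = - \frac{1}{3} + \frac{4 H}{3}$ ($D{\left(H \right)} = H + \left(\left(- \frac{1}{3}\right) 1 + \frac{H}{3}\right) = H + \left(- \frac{1}{3} + \frac{H}{3}\right) = - \frac{1}{3} + \frac{4 H}{3}$)
$- \frac{326}{D{\left(-5 \right)}} - \frac{219}{141} = - \frac{326}{- \frac{1}{3} + \frac{4}{3} \left(-5\right)} - \frac{219}{141} = - \frac{326}{- \frac{1}{3} - \frac{20}{3}} - \frac{73}{47} = - \frac{326}{-7} - \frac{73}{47} = \left(-326\right) \left(- \frac{1}{7}\right) - \frac{73}{47} = \frac{326}{7} - \frac{73}{47} = \frac{14811}{329}$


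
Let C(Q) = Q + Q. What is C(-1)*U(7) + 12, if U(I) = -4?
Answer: 20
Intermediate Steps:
C(Q) = 2*Q
C(-1)*U(7) + 12 = (2*(-1))*(-4) + 12 = -2*(-4) + 12 = 8 + 12 = 20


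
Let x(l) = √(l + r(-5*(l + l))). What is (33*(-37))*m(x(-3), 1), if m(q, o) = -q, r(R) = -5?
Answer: 2442*I*√2 ≈ 3453.5*I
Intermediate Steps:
x(l) = √(-5 + l) (x(l) = √(l - 5) = √(-5 + l))
(33*(-37))*m(x(-3), 1) = (33*(-37))*(-√(-5 - 3)) = -(-1221)*√(-8) = -(-1221)*2*I*√2 = -(-2442)*I*√2 = 2442*I*√2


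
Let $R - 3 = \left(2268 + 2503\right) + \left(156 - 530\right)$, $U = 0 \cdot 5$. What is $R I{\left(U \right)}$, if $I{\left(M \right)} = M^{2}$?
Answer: $0$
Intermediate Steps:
$U = 0$
$R = 4400$ ($R = 3 + \left(\left(2268 + 2503\right) + \left(156 - 530\right)\right) = 3 + \left(4771 - 374\right) = 3 + 4397 = 4400$)
$R I{\left(U \right)} = 4400 \cdot 0^{2} = 4400 \cdot 0 = 0$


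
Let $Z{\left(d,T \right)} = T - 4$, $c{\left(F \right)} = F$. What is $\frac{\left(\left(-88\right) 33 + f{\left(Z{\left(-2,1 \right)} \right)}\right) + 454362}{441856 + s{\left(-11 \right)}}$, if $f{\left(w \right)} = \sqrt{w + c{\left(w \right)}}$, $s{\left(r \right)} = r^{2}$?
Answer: $\frac{451458}{441977} + \frac{i \sqrt{6}}{441977} \approx 1.0215 + 5.5421 \cdot 10^{-6} i$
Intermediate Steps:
$Z{\left(d,T \right)} = -4 + T$
$f{\left(w \right)} = \sqrt{2} \sqrt{w}$ ($f{\left(w \right)} = \sqrt{w + w} = \sqrt{2 w} = \sqrt{2} \sqrt{w}$)
$\frac{\left(\left(-88\right) 33 + f{\left(Z{\left(-2,1 \right)} \right)}\right) + 454362}{441856 + s{\left(-11 \right)}} = \frac{\left(\left(-88\right) 33 + \sqrt{2} \sqrt{-4 + 1}\right) + 454362}{441856 + \left(-11\right)^{2}} = \frac{\left(-2904 + \sqrt{2} \sqrt{-3}\right) + 454362}{441856 + 121} = \frac{\left(-2904 + \sqrt{2} i \sqrt{3}\right) + 454362}{441977} = \left(\left(-2904 + i \sqrt{6}\right) + 454362\right) \frac{1}{441977} = \left(451458 + i \sqrt{6}\right) \frac{1}{441977} = \frac{451458}{441977} + \frac{i \sqrt{6}}{441977}$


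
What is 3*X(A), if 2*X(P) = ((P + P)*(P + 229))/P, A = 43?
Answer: 816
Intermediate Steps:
X(P) = 229 + P (X(P) = (((P + P)*(P + 229))/P)/2 = (((2*P)*(229 + P))/P)/2 = ((2*P*(229 + P))/P)/2 = (458 + 2*P)/2 = 229 + P)
3*X(A) = 3*(229 + 43) = 3*272 = 816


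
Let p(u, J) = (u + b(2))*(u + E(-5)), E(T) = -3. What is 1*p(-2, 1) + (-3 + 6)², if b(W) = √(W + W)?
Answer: 9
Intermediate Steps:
b(W) = √2*√W (b(W) = √(2*W) = √2*√W)
p(u, J) = (-3 + u)*(2 + u) (p(u, J) = (u + √2*√2)*(u - 3) = (u + 2)*(-3 + u) = (2 + u)*(-3 + u) = (-3 + u)*(2 + u))
1*p(-2, 1) + (-3 + 6)² = 1*(-6 + (-2)² - 1*(-2)) + (-3 + 6)² = 1*(-6 + 4 + 2) + 3² = 1*0 + 9 = 0 + 9 = 9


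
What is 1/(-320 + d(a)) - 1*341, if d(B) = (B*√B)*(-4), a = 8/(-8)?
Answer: -2182761/6401 - I/25604 ≈ -341.0 - 3.9056e-5*I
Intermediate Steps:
a = -1 (a = 8*(-⅛) = -1)
d(B) = -4*B^(3/2) (d(B) = B^(3/2)*(-4) = -4*B^(3/2))
1/(-320 + d(a)) - 1*341 = 1/(-320 - (-4)*I) - 1*341 = 1/(-320 - (-4)*I) - 341 = 1/(-320 + 4*I) - 341 = (-320 - 4*I)/102416 - 341 = -341 + (-320 - 4*I)/102416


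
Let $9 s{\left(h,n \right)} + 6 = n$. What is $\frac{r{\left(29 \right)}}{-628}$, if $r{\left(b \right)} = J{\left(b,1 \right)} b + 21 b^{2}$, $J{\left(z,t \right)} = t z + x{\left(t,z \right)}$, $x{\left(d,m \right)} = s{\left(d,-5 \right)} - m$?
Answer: $- \frac{79315}{2826} \approx -28.066$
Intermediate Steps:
$s{\left(h,n \right)} = - \frac{2}{3} + \frac{n}{9}$
$x{\left(d,m \right)} = - \frac{11}{9} - m$ ($x{\left(d,m \right)} = \left(- \frac{2}{3} + \frac{1}{9} \left(-5\right)\right) - m = \left(- \frac{2}{3} - \frac{5}{9}\right) - m = - \frac{11}{9} - m$)
$J{\left(z,t \right)} = - \frac{11}{9} - z + t z$ ($J{\left(z,t \right)} = t z - \left(\frac{11}{9} + z\right) = - \frac{11}{9} - z + t z$)
$r{\left(b \right)} = 21 b^{2} - \frac{11 b}{9}$ ($r{\left(b \right)} = \left(- \frac{11}{9} - b + 1 b\right) b + 21 b^{2} = \left(- \frac{11}{9} - b + b\right) b + 21 b^{2} = - \frac{11 b}{9} + 21 b^{2} = 21 b^{2} - \frac{11 b}{9}$)
$\frac{r{\left(29 \right)}}{-628} = \frac{\frac{1}{9} \cdot 29 \left(-11 + 189 \cdot 29\right)}{-628} = \frac{1}{9} \cdot 29 \left(-11 + 5481\right) \left(- \frac{1}{628}\right) = \frac{1}{9} \cdot 29 \cdot 5470 \left(- \frac{1}{628}\right) = \frac{158630}{9} \left(- \frac{1}{628}\right) = - \frac{79315}{2826}$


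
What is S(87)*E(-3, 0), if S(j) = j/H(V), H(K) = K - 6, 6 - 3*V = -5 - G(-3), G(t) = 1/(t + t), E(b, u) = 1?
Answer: -1566/43 ≈ -36.419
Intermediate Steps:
G(t) = 1/(2*t)
V = 65/18 (V = 2 - (-5 - 1/(2*(-3)))/3 = 2 - (-5 - (-1)/(2*3))/3 = 2 - (-5 - 1*(-⅙))/3 = 2 - (-5 + ⅙)/3 = 2 - ⅓*(-29/6) = 2 + 29/18 = 65/18 ≈ 3.6111)
H(K) = -6 + K
S(j) = -18*j/43 (S(j) = j/(-6 + 65/18) = j/(-43/18) = j*(-18/43) = -18*j/43)
S(87)*E(-3, 0) = -18/43*87*1 = -1566/43*1 = -1566/43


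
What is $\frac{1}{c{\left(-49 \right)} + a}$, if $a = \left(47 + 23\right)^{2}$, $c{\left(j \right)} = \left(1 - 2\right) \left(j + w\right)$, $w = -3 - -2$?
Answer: $\frac{1}{4950} \approx 0.00020202$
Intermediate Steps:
$w = -1$ ($w = -3 + 2 = -1$)
$c{\left(j \right)} = 1 - j$ ($c{\left(j \right)} = \left(1 - 2\right) \left(j - 1\right) = - (-1 + j) = 1 - j$)
$a = 4900$ ($a = 70^{2} = 4900$)
$\frac{1}{c{\left(-49 \right)} + a} = \frac{1}{\left(1 - -49\right) + 4900} = \frac{1}{\left(1 + 49\right) + 4900} = \frac{1}{50 + 4900} = \frac{1}{4950}$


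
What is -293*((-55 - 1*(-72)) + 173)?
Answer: -55670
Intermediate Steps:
-293*((-55 - 1*(-72)) + 173) = -293*((-55 + 72) + 173) = -293*(17 + 173) = -293*190 = -55670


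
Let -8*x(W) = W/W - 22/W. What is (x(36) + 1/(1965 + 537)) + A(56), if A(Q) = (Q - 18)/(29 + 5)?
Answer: 363899/340272 ≈ 1.0694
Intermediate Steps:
A(Q) = -9/17 + Q/34 (A(Q) = (-18 + Q)/34 = (-18 + Q)*(1/34) = -9/17 + Q/34)
x(W) = -⅛ + 11/(4*W) (x(W) = -(W/W - 22/W)/8 = -(1 - 22/W)/8 = -⅛ + 11/(4*W))
(x(36) + 1/(1965 + 537)) + A(56) = ((⅛)*(22 - 1*36)/36 + 1/(1965 + 537)) + (-9/17 + (1/34)*56) = ((⅛)*(1/36)*(22 - 36) + 1/2502) + (-9/17 + 28/17) = ((⅛)*(1/36)*(-14) + 1/2502) + 19/17 = (-7/144 + 1/2502) + 19/17 = -965/20016 + 19/17 = 363899/340272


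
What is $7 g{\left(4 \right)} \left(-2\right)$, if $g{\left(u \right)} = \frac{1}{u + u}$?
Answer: $- \frac{7}{4} \approx -1.75$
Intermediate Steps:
$g{\left(u \right)} = \frac{1}{2 u}$
$7 g{\left(4 \right)} \left(-2\right) = 7 \frac{1}{2 \cdot 4} \left(-2\right) = 7 \cdot \frac{1}{2} \cdot \frac{1}{4} \left(-2\right) = 7 \cdot \frac{1}{8} \left(-2\right) = \frac{7}{8} \left(-2\right) = - \frac{7}{4}$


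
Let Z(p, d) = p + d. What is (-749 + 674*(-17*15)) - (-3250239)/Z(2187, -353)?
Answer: -313333007/1834 ≈ -1.7085e+5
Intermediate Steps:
Z(p, d) = d + p
(-749 + 674*(-17*15)) - (-3250239)/Z(2187, -353) = (-749 + 674*(-17*15)) - (-3250239)/(-353 + 2187) = (-749 + 674*(-255)) - (-3250239)/1834 = (-749 - 171870) - (-3250239)/1834 = -172619 - 1*(-3250239/1834) = -172619 + 3250239/1834 = -313333007/1834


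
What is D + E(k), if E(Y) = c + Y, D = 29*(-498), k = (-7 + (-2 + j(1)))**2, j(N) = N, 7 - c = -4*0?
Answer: -14371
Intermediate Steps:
c = 7 (c = 7 - (-4)*0 = 7 - 1*0 = 7 + 0 = 7)
k = 64 (k = (-7 + (-2 + 1))**2 = (-7 - 1)**2 = (-8)**2 = 64)
D = -14442
E(Y) = 7 + Y
D + E(k) = -14442 + (7 + 64) = -14442 + 71 = -14371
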